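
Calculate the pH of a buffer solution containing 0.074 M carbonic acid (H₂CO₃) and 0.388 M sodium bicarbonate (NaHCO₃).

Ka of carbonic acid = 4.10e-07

pKa = -log(4.10e-07) = 6.39. pH = pKa + log([A⁻]/[HA]) = 6.39 + log(0.388/0.074)

pH = 7.11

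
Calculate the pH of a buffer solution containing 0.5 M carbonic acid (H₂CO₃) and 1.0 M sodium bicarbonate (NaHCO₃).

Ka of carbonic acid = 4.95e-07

pKa = -log(4.95e-07) = 6.31. pH = pKa + log([A⁻]/[HA]) = 6.31 + log(1.0/0.5)

pH = 6.61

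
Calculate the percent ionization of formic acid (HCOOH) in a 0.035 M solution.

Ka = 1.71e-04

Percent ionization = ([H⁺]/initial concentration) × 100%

Using Ka equilibrium: x² + Ka×x - Ka×C = 0. Solving: [H⁺] = 2.3624e-03. Percent = (2.3624e-03/0.035) × 100

Percent ionization = 6.75%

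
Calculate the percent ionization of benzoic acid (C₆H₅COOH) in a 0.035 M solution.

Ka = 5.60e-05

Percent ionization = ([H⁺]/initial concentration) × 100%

Using Ka equilibrium: x² + Ka×x - Ka×C = 0. Solving: [H⁺] = 1.3723e-03. Percent = (1.3723e-03/0.035) × 100

Percent ionization = 3.92%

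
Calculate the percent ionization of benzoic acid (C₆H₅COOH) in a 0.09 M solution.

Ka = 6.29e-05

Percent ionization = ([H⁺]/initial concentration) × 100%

Using Ka equilibrium: x² + Ka×x - Ka×C = 0. Solving: [H⁺] = 2.3480e-03. Percent = (2.3480e-03/0.09) × 100

Percent ionization = 2.61%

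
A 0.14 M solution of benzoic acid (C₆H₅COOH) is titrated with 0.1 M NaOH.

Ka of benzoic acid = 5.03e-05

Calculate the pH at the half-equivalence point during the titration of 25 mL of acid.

At half-equivalence [HA] = [A⁻], so Henderson-Hasselbalch gives pH = pKa = -log(5.03e-05) = 4.30.

pH = pKa = 4.30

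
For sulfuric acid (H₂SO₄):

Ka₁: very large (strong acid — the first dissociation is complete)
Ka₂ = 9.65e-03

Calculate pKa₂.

pKa₂ = -log(Ka₂) = -log(9.65e-03) = 2.02.

pK_{a2} = 2.02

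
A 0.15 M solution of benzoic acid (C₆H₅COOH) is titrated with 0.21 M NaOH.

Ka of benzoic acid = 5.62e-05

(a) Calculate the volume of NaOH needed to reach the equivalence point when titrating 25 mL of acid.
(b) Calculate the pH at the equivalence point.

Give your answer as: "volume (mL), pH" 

moles acid = 0.15 × 25/1000 = 0.00375 mol; V_base = moles/0.21 × 1000 = 17.9 mL. At equivalence only the conjugate base is present: [A⁻] = 0.00375/0.043 = 8.7500e-02 M. Kb = Kw/Ka = 1.78e-10; [OH⁻] = √(Kb × [A⁻]) = 3.9458e-06; pOH = 5.40; pH = 14 - pOH = 8.60.

V = 17.9 mL, pH = 8.60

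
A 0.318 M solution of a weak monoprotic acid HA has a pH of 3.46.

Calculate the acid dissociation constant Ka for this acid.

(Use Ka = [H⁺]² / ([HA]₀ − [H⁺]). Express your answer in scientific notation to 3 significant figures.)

[H⁺] = 10^(−pH) = 10^(−3.46) = 3.467e-04 M. For HA ⇌ H⁺ + A⁻, Ka = [H⁺][A⁻]/[HA] = [H⁺]² / ([HA]₀ − [H⁺]) = (3.467e-04)² / (0.318 − 3.467e-04) = 3.78e-07.

K_a = 3.78e-07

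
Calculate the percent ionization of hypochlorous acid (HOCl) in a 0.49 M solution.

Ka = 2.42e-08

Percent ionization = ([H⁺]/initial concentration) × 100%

Using Ka equilibrium: x² + Ka×x - Ka×C = 0. Solving: [H⁺] = 1.0888e-04. Percent = (1.0888e-04/0.49) × 100

Percent ionization = 0.0222%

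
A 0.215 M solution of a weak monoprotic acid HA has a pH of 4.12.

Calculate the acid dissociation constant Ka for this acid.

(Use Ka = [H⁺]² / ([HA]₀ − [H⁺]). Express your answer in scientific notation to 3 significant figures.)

[H⁺] = 10^(−pH) = 10^(−4.12) = 7.586e-05 M. For HA ⇌ H⁺ + A⁻, Ka = [H⁺][A⁻]/[HA] = [H⁺]² / ([HA]₀ − [H⁺]) = (7.586e-05)² / (0.215 − 7.586e-05) = 2.68e-08.

K_a = 2.68e-08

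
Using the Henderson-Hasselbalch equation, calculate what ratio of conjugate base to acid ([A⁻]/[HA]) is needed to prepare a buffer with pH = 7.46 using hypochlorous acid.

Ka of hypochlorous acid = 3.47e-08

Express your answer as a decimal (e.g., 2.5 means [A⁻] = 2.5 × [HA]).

pKa = -log(3.47e-08) = 7.4597. pH = pKa + log([A⁻]/[HA]), so log([A⁻]/[HA]) = pH − pKa = 7.46 − 7.4597 = 0.0003. [A⁻]/[HA] = 10^(0.0003) = 1.00

[A⁻]/[HA] = 1.00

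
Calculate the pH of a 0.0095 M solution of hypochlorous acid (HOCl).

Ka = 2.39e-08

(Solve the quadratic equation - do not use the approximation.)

x² + Ka×x - Ka×C = 0. Using quadratic formula: [H⁺] = 1.5056e-05

pH = 4.82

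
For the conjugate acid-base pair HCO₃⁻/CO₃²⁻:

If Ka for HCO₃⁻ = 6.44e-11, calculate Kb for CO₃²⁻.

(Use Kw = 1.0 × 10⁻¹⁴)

For a conjugate pair Ka × Kb = Kw, so Kb = Kw/Ka = 1.0 × 10⁻¹⁴ / 6.44e-11 = 1.55e-04.

K_b = 1.55e-04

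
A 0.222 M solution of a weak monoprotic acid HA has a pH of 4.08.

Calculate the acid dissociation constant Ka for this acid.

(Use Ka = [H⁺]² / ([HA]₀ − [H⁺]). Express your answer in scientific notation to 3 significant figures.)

[H⁺] = 10^(−pH) = 10^(−4.08) = 8.318e-05 M. For HA ⇌ H⁺ + A⁻, Ka = [H⁺][A⁻]/[HA] = [H⁺]² / ([HA]₀ − [H⁺]) = (8.318e-05)² / (0.222 − 8.318e-05) = 3.12e-08.

K_a = 3.12e-08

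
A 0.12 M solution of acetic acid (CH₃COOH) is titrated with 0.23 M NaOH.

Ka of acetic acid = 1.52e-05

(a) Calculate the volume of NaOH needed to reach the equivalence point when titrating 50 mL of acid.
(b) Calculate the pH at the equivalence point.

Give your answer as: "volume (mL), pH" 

moles acid = 0.12 × 50/1000 = 0.006 mol; V_base = moles/0.23 × 1000 = 26.1 mL. At equivalence only the conjugate base is present: [A⁻] = 0.006/0.076 = 7.8857e-02 M. Kb = Kw/Ka = 6.58e-10; [OH⁻] = √(Kb × [A⁻]) = 7.2028e-06; pOH = 5.14; pH = 14 - pOH = 8.86.

V = 26.1 mL, pH = 8.86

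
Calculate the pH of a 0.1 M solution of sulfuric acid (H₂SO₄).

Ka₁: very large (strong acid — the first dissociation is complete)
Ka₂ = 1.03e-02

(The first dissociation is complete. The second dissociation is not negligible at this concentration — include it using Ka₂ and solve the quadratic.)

First dissociation is complete: [H⁺]₀ = [HSO₄⁻]₀ = C = 0.1 M. Second dissociation HSO₄⁻ ⇌ H⁺ + SO₄²⁻: let x = [SO₄²⁻]. Ka₂ = (C + x)·x / (C − x) = 1.03e-02 → x² + (C + Ka₂)·x − Ka₂·C = 0 → x² + 0.11030·x − 1.030e-03 = 0. x = (−0.11030 + √(0.11030² + 4 × 1.030e-03)) / 2 = 8.6585e-03 M. [H⁺] = C + x = 0.1 + 8.6585e-03 = 1.0866e-01 M. pH = -log(1.0866e-01) = 0.96.

pH = 0.96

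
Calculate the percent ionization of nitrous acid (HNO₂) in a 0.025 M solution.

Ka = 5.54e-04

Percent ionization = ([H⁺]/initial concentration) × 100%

Using Ka equilibrium: x² + Ka×x - Ka×C = 0. Solving: [H⁺] = 3.4549e-03. Percent = (3.4549e-03/0.025) × 100

Percent ionization = 13.8%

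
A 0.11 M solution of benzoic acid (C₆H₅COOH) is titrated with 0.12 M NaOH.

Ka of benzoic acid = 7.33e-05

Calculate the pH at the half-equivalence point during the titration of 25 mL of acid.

At half-equivalence [HA] = [A⁻], so Henderson-Hasselbalch gives pH = pKa = -log(7.33e-05) = 4.13.

pH = pKa = 4.13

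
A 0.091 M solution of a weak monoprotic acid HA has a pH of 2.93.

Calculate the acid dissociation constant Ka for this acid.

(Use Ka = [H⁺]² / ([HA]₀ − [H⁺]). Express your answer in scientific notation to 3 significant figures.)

[H⁺] = 10^(−pH) = 10^(−2.93) = 1.175e-03 M. For HA ⇌ H⁺ + A⁻, Ka = [H⁺][A⁻]/[HA] = [H⁺]² / ([HA]₀ − [H⁺]) = (1.175e-03)² / (0.091 − 1.175e-03) = 1.54e-05.

K_a = 1.54e-05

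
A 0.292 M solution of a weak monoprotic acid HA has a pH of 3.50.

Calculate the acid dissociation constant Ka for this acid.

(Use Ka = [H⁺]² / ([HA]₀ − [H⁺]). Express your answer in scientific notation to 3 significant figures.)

[H⁺] = 10^(−pH) = 10^(−3.50) = 3.162e-04 M. For HA ⇌ H⁺ + A⁻, Ka = [H⁺][A⁻]/[HA] = [H⁺]² / ([HA]₀ − [H⁺]) = (3.162e-04)² / (0.292 − 3.162e-04) = 3.43e-07.

K_a = 3.43e-07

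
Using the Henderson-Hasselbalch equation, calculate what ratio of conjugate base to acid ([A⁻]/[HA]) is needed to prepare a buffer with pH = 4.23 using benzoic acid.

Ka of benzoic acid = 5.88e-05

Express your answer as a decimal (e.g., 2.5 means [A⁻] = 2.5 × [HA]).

pKa = -log(5.88e-05) = 4.2306. pH = pKa + log([A⁻]/[HA]), so log([A⁻]/[HA]) = pH − pKa = 4.23 − 4.2306 = -0.0006. [A⁻]/[HA] = 10^(-0.0006) = 0.999

[A⁻]/[HA] = 0.999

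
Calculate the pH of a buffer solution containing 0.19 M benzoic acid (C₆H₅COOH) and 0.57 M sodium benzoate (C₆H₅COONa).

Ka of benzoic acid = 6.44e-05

pKa = -log(6.44e-05) = 4.19. pH = pKa + log([A⁻]/[HA]) = 4.19 + log(0.57/0.19)

pH = 4.67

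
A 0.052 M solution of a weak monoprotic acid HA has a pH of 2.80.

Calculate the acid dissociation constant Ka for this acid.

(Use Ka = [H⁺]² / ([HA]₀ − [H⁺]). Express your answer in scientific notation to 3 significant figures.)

[H⁺] = 10^(−pH) = 10^(−2.80) = 1.585e-03 M. For HA ⇌ H⁺ + A⁻, Ka = [H⁺][A⁻]/[HA] = [H⁺]² / ([HA]₀ − [H⁺]) = (1.585e-03)² / (0.052 − 1.585e-03) = 4.98e-05.

K_a = 4.98e-05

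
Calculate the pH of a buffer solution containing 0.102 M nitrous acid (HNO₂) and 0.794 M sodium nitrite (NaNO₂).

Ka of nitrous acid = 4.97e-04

pKa = -log(4.97e-04) = 3.30. pH = pKa + log([A⁻]/[HA]) = 3.30 + log(0.794/0.102)

pH = 4.19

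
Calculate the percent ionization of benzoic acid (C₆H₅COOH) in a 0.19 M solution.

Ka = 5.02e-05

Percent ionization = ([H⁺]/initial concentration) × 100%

Using Ka equilibrium: x² + Ka×x - Ka×C = 0. Solving: [H⁺] = 3.0634e-03. Percent = (3.0634e-03/0.19) × 100

Percent ionization = 1.61%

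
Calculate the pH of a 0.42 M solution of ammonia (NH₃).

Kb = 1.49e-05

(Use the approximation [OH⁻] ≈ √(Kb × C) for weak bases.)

[OH⁻] = √(Kb × C) = √(1.49e-05 × 0.42) = 2.5016e-03. pOH = 2.60, pH = 14 - pOH

pH = 11.40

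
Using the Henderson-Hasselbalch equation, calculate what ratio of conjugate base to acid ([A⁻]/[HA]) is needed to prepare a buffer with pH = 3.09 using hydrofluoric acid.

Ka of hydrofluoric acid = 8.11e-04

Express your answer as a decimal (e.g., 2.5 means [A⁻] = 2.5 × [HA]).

pKa = -log(8.11e-04) = 3.0910. pH = pKa + log([A⁻]/[HA]), so log([A⁻]/[HA]) = pH − pKa = 3.09 − 3.0910 = -0.0010. [A⁻]/[HA] = 10^(-0.0010) = 0.998

[A⁻]/[HA] = 0.998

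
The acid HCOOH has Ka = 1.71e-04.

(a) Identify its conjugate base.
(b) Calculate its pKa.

(a) The conjugate base is formed by removing one H⁺ from HCOOH, giving HCOO⁻. (b) pKa = -log(Ka) = -log(1.71e-04) = 3.77.

Conjugate base: HCOO⁻; pK_a = 3.77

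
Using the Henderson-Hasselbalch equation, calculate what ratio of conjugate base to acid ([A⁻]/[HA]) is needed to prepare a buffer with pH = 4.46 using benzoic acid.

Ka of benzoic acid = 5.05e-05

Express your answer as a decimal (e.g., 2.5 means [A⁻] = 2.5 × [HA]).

pKa = -log(5.05e-05) = 4.2967. pH = pKa + log([A⁻]/[HA]), so log([A⁻]/[HA]) = pH − pKa = 4.46 − 4.2967 = 0.1633. [A⁻]/[HA] = 10^(0.1633) = 1.46

[A⁻]/[HA] = 1.46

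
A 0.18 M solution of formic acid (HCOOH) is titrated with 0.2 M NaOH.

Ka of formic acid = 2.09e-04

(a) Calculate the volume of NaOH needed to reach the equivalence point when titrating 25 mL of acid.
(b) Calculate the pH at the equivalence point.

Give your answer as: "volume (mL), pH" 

moles acid = 0.18 × 25/1000 = 0.0045 mol; V_base = moles/0.2 × 1000 = 22.5 mL. At equivalence only the conjugate base is present: [A⁻] = 0.0045/0.048 = 9.4737e-02 M. Kb = Kw/Ka = 4.78e-11; [OH⁻] = √(Kb × [A⁻]) = 2.1291e-06; pOH = 5.67; pH = 14 - pOH = 8.33.

V = 22.5 mL, pH = 8.33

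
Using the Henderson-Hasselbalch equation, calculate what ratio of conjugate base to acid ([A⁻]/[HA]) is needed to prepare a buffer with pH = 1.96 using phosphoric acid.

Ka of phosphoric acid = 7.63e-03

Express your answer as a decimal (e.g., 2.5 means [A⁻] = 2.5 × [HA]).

pKa = -log(7.63e-03) = 2.1175. pH = pKa + log([A⁻]/[HA]), so log([A⁻]/[HA]) = pH − pKa = 1.96 − 2.1175 = -0.1575. [A⁻]/[HA] = 10^(-0.1575) = 0.696

[A⁻]/[HA] = 0.696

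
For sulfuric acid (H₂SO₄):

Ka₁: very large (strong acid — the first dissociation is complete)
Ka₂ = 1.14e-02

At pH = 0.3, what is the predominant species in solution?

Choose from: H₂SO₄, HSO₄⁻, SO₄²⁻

The first dissociation is complete, so H₂SO₄ itself is never the predominant species in water; pKa₂ = -log(1.14e-02) = 1.94. For a polyprotic acid the predominant species crosses at each pKa: below pKa_n the protonated form dominates, above it the deprotonated form does. At pH = 0.3, the predominant species is HSO₄⁻.

HSO₄⁻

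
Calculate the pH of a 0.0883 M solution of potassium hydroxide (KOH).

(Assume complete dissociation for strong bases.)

[OH⁻] = 0.0883 M for strong base. pOH = -log[OH⁻] = 1.05, pH = 14 - pOH

pH = 12.95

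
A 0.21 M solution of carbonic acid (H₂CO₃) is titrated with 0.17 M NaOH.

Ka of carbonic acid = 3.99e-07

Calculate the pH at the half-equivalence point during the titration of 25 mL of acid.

At half-equivalence [HA] = [A⁻], so Henderson-Hasselbalch gives pH = pKa = -log(3.99e-07) = 6.40.

pH = pKa = 6.40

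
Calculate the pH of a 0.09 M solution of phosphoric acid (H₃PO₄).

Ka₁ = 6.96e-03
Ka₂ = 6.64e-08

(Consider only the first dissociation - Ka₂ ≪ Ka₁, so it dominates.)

First dissociation dominates. From Ka₁ = [H⁺][HA⁻]/[H₂A], x² + Ka₁·x − Ka₁·C = 0 with C = 0.09 M and Ka₁ = 6.96e-03. Solving: [H⁺] = (−Ka₁ + √(Ka₁² + 4·Ka₁·C)) / 2 = 2.1789e-02 M. pH = -log(2.1789e-02) = 1.66.

pH = 1.66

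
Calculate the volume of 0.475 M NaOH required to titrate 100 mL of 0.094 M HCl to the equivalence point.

At equivalence: moles acid = moles base. moles HCl = 0.094 × 100/1000 = 0.0094 mol. V_base = moles / 0.475 × 1000 = 19.8 mL.

V_{base} = 19.8 mL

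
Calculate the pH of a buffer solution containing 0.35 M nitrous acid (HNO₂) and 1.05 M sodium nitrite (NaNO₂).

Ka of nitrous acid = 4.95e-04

pKa = -log(4.95e-04) = 3.31. pH = pKa + log([A⁻]/[HA]) = 3.31 + log(1.05/0.35)

pH = 3.78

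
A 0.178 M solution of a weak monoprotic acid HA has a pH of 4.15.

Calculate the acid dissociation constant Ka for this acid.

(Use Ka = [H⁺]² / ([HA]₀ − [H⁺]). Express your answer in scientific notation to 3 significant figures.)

[H⁺] = 10^(−pH) = 10^(−4.15) = 7.079e-05 M. For HA ⇌ H⁺ + A⁻, Ka = [H⁺][A⁻]/[HA] = [H⁺]² / ([HA]₀ − [H⁺]) = (7.079e-05)² / (0.178 − 7.079e-05) = 2.82e-08.

K_a = 2.82e-08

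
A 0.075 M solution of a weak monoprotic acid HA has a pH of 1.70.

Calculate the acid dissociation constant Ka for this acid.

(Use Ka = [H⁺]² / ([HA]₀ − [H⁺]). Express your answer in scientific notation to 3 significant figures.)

[H⁺] = 10^(−pH) = 10^(−1.70) = 1.995e-02 M. For HA ⇌ H⁺ + A⁻, Ka = [H⁺][A⁻]/[HA] = [H⁺]² / ([HA]₀ − [H⁺]) = (1.995e-02)² / (0.075 − 1.995e-02) = 7.23e-03.

K_a = 7.23e-03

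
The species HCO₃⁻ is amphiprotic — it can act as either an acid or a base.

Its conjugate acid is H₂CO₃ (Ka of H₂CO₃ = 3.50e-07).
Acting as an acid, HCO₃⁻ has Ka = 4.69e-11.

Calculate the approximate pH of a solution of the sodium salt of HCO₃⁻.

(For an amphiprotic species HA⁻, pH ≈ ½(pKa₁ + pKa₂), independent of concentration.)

pKa₁ = -log(3.50e-07) = 6.46; pKa₂ = -log(4.69e-11) = 10.33. For an amphiprotic species, pH ≈ ½(pKa₁ + pKa₂) = ½(6.46 + 10.33) = 8.39.

pH = 8.39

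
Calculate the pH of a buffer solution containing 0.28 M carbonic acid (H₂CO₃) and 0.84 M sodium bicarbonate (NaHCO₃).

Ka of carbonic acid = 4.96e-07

pKa = -log(4.96e-07) = 6.30. pH = pKa + log([A⁻]/[HA]) = 6.30 + log(0.84/0.28)

pH = 6.78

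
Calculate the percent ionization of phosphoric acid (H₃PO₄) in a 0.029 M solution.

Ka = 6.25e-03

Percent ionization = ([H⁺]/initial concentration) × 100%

Using Ka equilibrium: x² + Ka×x - Ka×C = 0. Solving: [H⁺] = 1.0696e-02. Percent = (1.0696e-02/0.029) × 100

Percent ionization = 36.9%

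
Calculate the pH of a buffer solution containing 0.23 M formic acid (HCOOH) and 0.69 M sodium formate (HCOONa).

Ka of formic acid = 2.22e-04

pKa = -log(2.22e-04) = 3.65. pH = pKa + log([A⁻]/[HA]) = 3.65 + log(0.69/0.23)

pH = 4.13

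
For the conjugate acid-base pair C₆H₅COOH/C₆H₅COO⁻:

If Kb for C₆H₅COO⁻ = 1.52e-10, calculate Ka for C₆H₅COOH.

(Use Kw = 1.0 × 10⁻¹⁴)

For a conjugate pair Ka × Kb = Kw, so Ka = Kw/Kb = 1.0 × 10⁻¹⁴ / 1.52e-10 = 6.58e-05.

K_a = 6.58e-05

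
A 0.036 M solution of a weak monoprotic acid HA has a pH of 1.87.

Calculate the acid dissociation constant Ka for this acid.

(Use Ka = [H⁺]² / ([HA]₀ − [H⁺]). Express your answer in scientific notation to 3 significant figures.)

[H⁺] = 10^(−pH) = 10^(−1.87) = 1.349e-02 M. For HA ⇌ H⁺ + A⁻, Ka = [H⁺][A⁻]/[HA] = [H⁺]² / ([HA]₀ − [H⁺]) = (1.349e-02)² / (0.036 − 1.349e-02) = 8.08e-03.

K_a = 8.08e-03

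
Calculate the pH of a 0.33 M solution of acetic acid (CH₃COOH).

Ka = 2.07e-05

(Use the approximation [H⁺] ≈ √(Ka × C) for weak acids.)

[H⁺] = √(Ka × C) = √(2.07e-05 × 0.33) = 2.6136e-03. pH = -log(2.6136e-03)

pH = 2.58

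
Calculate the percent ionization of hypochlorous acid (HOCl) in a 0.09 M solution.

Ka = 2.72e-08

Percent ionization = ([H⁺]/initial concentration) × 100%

Using Ka equilibrium: x² + Ka×x - Ka×C = 0. Solving: [H⁺] = 4.9464e-05. Percent = (4.9464e-05/0.09) × 100

Percent ionization = 0.055%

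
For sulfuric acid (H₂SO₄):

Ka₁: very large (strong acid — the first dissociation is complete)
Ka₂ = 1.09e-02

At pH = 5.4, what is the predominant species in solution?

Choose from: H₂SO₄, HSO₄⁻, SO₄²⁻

The first dissociation is complete, so H₂SO₄ itself is never the predominant species in water; pKa₂ = -log(1.09e-02) = 1.96. For a polyprotic acid the predominant species crosses at each pKa: below pKa_n the protonated form dominates, above it the deprotonated form does. At pH = 5.4, the predominant species is SO₄²⁻.

SO₄²⁻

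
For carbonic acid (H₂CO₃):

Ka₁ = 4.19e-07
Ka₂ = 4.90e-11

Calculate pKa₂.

pKa₂ = -log(Ka₂) = -log(4.90e-11) = 10.31.

pK_{a2} = 10.31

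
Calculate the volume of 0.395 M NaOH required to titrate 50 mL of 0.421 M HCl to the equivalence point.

At equivalence: moles acid = moles base. moles HCl = 0.421 × 50/1000 = 0.02105 mol. V_base = moles / 0.395 × 1000 = 53.3 mL.

V_{base} = 53.3 mL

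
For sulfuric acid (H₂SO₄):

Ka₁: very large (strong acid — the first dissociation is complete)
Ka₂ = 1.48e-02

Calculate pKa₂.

pKa₂ = -log(Ka₂) = -log(1.48e-02) = 1.83.

pK_{a2} = 1.83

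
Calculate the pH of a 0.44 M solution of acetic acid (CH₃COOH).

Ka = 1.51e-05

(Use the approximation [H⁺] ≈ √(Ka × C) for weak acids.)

[H⁺] = √(Ka × C) = √(1.51e-05 × 0.44) = 2.5776e-03. pH = -log(2.5776e-03)

pH = 2.59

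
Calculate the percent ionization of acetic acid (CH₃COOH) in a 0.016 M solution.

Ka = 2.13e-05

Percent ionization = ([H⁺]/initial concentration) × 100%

Using Ka equilibrium: x² + Ka×x - Ka×C = 0. Solving: [H⁺] = 5.7323e-04. Percent = (5.7323e-04/0.016) × 100

Percent ionization = 3.58%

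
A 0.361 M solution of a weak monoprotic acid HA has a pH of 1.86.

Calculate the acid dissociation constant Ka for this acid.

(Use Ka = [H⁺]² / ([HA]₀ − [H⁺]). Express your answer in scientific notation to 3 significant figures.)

[H⁺] = 10^(−pH) = 10^(−1.86) = 1.380e-02 M. For HA ⇌ H⁺ + A⁻, Ka = [H⁺][A⁻]/[HA] = [H⁺]² / ([HA]₀ − [H⁺]) = (1.380e-02)² / (0.361 − 1.380e-02) = 5.49e-04.

K_a = 5.49e-04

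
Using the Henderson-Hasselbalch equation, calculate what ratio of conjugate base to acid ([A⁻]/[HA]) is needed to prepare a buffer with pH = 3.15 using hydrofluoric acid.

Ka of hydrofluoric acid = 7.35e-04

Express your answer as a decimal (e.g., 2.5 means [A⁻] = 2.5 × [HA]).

pKa = -log(7.35e-04) = 3.1337. pH = pKa + log([A⁻]/[HA]), so log([A⁻]/[HA]) = pH − pKa = 3.15 − 3.1337 = 0.0163. [A⁻]/[HA] = 10^(0.0163) = 1.04

[A⁻]/[HA] = 1.04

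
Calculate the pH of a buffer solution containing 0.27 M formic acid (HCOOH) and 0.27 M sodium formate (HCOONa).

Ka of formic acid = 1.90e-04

pKa = -log(1.90e-04) = 3.72. pH = pKa + log([A⁻]/[HA]) = 3.72 + log(0.27/0.27)

pH = 3.72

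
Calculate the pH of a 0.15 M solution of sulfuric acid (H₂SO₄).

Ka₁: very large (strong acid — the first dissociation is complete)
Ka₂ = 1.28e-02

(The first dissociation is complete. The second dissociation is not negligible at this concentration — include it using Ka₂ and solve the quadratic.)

First dissociation is complete: [H⁺]₀ = [HSO₄⁻]₀ = C = 0.15 M. Second dissociation HSO₄⁻ ⇌ H⁺ + SO₄²⁻: let x = [SO₄²⁻]. Ka₂ = (C + x)·x / (C − x) = 1.28e-02 → x² + (C + Ka₂)·x − Ka₂·C = 0 → x² + 0.16280·x − 1.920e-03 = 0. x = (−0.16280 + √(0.16280² + 4 × 1.920e-03)) / 2 = 1.1044e-02 M. [H⁺] = C + x = 0.15 + 1.1044e-02 = 1.6104e-01 M. pH = -log(1.6104e-01) = 0.79.

pH = 0.79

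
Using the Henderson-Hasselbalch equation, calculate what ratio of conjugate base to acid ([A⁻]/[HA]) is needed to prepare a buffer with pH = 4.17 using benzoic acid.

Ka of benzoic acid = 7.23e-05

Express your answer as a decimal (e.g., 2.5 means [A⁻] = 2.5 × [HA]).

pKa = -log(7.23e-05) = 4.1409. pH = pKa + log([A⁻]/[HA]), so log([A⁻]/[HA]) = pH − pKa = 4.17 − 4.1409 = 0.0291. [A⁻]/[HA] = 10^(0.0291) = 1.07

[A⁻]/[HA] = 1.07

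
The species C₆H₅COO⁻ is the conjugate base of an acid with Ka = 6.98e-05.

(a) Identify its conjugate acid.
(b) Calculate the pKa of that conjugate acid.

(a) The conjugate acid is formed by adding one H⁺ to C₆H₅COO⁻, giving C₆H₅COOH. (b) pKa = -log(Ka) = -log(6.98e-05) = 4.16.

Conjugate acid: C₆H₅COOH; pK_a = 4.16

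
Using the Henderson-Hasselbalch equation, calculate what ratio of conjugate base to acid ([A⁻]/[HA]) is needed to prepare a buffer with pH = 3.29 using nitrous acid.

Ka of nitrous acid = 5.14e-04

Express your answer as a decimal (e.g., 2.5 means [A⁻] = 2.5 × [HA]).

pKa = -log(5.14e-04) = 3.2890. pH = pKa + log([A⁻]/[HA]), so log([A⁻]/[HA]) = pH − pKa = 3.29 − 3.2890 = 0.0010. [A⁻]/[HA] = 10^(0.0010) = 1.00

[A⁻]/[HA] = 1.00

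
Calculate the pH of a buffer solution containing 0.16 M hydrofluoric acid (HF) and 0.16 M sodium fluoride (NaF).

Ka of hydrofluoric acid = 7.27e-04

pKa = -log(7.27e-04) = 3.14. pH = pKa + log([A⁻]/[HA]) = 3.14 + log(0.16/0.16)

pH = 3.14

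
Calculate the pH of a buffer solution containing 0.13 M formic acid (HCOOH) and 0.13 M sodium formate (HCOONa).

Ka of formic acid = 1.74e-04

pKa = -log(1.74e-04) = 3.76. pH = pKa + log([A⁻]/[HA]) = 3.76 + log(0.13/0.13)

pH = 3.76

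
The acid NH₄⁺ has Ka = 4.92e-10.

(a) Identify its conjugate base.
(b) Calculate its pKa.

(a) The conjugate base is formed by removing one H⁺ from NH₄⁺, giving NH₃. (b) pKa = -log(Ka) = -log(4.92e-10) = 9.31.

Conjugate base: NH₃; pK_a = 9.31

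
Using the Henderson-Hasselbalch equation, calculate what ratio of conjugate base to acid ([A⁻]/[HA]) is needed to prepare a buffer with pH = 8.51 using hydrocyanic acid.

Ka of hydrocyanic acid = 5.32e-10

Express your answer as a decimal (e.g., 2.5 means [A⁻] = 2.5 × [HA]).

pKa = -log(5.32e-10) = 9.2741. pH = pKa + log([A⁻]/[HA]), so log([A⁻]/[HA]) = pH − pKa = 8.51 − 9.2741 = -0.7641. [A⁻]/[HA] = 10^(-0.7641) = 0.172

[A⁻]/[HA] = 0.172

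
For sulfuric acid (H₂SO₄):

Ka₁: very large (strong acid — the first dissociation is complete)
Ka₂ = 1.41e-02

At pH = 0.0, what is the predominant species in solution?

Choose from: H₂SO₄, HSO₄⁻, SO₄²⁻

The first dissociation is complete, so H₂SO₄ itself is never the predominant species in water; pKa₂ = -log(1.41e-02) = 1.85. For a polyprotic acid the predominant species crosses at each pKa: below pKa_n the protonated form dominates, above it the deprotonated form does. At pH = 0.0, the predominant species is HSO₄⁻.

HSO₄⁻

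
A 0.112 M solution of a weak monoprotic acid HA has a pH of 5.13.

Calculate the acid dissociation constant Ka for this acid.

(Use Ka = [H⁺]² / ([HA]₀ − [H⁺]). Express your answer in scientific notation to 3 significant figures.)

[H⁺] = 10^(−pH) = 10^(−5.13) = 7.413e-06 M. For HA ⇌ H⁺ + A⁻, Ka = [H⁺][A⁻]/[HA] = [H⁺]² / ([HA]₀ − [H⁺]) = (7.413e-06)² / (0.112 − 7.413e-06) = 4.91e-10.

K_a = 4.91e-10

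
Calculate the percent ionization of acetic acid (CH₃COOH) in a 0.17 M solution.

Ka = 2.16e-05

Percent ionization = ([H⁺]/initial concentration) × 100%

Using Ka equilibrium: x² + Ka×x - Ka×C = 0. Solving: [H⁺] = 1.9055e-03. Percent = (1.9055e-03/0.17) × 100

Percent ionization = 1.12%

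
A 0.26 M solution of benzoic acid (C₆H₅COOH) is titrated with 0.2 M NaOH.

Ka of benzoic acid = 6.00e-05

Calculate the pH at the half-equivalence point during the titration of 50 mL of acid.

At half-equivalence [HA] = [A⁻], so Henderson-Hasselbalch gives pH = pKa = -log(6.00e-05) = 4.22.

pH = pKa = 4.22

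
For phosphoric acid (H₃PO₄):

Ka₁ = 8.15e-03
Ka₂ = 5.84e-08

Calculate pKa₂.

pKa₂ = -log(Ka₂) = -log(5.84e-08) = 7.23.

pK_{a2} = 7.23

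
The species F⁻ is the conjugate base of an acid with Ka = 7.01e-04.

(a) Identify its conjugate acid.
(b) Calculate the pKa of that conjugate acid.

(a) The conjugate acid is formed by adding one H⁺ to F⁻, giving HF. (b) pKa = -log(Ka) = -log(7.01e-04) = 3.15.

Conjugate acid: HF; pK_a = 3.15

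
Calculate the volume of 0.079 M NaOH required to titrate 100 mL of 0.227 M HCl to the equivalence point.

At equivalence: moles acid = moles base. moles HCl = 0.227 × 100/1000 = 0.0227 mol. V_base = moles / 0.079 × 1000 = 287.3 mL.

V_{base} = 287.3 mL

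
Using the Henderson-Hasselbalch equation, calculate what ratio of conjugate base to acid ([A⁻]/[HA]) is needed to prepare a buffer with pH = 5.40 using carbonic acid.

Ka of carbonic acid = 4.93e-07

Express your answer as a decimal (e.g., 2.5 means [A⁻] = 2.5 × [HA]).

pKa = -log(4.93e-07) = 6.3072. pH = pKa + log([A⁻]/[HA]), so log([A⁻]/[HA]) = pH − pKa = 5.40 − 6.3072 = -0.9072. [A⁻]/[HA] = 10^(-0.9072) = 0.124

[A⁻]/[HA] = 0.124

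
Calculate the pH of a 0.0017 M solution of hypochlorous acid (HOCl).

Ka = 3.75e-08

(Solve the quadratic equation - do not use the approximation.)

x² + Ka×x - Ka×C = 0. Using quadratic formula: [H⁺] = 7.9656e-06

pH = 5.10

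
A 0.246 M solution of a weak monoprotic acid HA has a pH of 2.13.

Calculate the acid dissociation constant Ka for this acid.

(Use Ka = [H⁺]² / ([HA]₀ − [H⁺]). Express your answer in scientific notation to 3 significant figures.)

[H⁺] = 10^(−pH) = 10^(−2.13) = 7.413e-03 M. For HA ⇌ H⁺ + A⁻, Ka = [H⁺][A⁻]/[HA] = [H⁺]² / ([HA]₀ − [H⁺]) = (7.413e-03)² / (0.246 − 7.413e-03) = 2.30e-04.

K_a = 2.30e-04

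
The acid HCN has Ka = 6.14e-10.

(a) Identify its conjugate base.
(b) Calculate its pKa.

(a) The conjugate base is formed by removing one H⁺ from HCN, giving CN⁻. (b) pKa = -log(Ka) = -log(6.14e-10) = 9.21.

Conjugate base: CN⁻; pK_a = 9.21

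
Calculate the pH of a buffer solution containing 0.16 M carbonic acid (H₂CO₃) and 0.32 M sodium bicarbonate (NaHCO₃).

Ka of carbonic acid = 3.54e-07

pKa = -log(3.54e-07) = 6.45. pH = pKa + log([A⁻]/[HA]) = 6.45 + log(0.32/0.16)

pH = 6.75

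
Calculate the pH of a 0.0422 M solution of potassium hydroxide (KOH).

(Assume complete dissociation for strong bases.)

[OH⁻] = 0.0422 M for strong base. pOH = -log[OH⁻] = 1.37, pH = 14 - pOH

pH = 12.63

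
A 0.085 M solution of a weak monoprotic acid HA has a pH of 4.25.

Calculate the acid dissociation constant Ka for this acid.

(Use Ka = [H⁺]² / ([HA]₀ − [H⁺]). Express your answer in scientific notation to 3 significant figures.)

[H⁺] = 10^(−pH) = 10^(−4.25) = 5.623e-05 M. For HA ⇌ H⁺ + A⁻, Ka = [H⁺][A⁻]/[HA] = [H⁺]² / ([HA]₀ − [H⁺]) = (5.623e-05)² / (0.085 − 5.623e-05) = 3.72e-08.

K_a = 3.72e-08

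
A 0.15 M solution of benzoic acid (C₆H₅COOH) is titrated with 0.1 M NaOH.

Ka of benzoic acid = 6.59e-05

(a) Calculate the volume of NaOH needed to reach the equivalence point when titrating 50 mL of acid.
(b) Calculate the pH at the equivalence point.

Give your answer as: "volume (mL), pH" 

moles acid = 0.15 × 50/1000 = 0.0075 mol; V_base = moles/0.1 × 1000 = 75.0 mL. At equivalence only the conjugate base is present: [A⁻] = 0.0075/0.125 = 6.0000e-02 M. Kb = Kw/Ka = 1.52e-10; [OH⁻] = √(Kb × [A⁻]) = 3.0174e-06; pOH = 5.52; pH = 14 - pOH = 8.48.

V = 75.0 mL, pH = 8.48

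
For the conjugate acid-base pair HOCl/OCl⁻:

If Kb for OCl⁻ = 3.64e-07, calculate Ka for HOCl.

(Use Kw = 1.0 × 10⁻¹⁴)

For a conjugate pair Ka × Kb = Kw, so Ka = Kw/Kb = 1.0 × 10⁻¹⁴ / 3.64e-07 = 2.75e-08.

K_a = 2.75e-08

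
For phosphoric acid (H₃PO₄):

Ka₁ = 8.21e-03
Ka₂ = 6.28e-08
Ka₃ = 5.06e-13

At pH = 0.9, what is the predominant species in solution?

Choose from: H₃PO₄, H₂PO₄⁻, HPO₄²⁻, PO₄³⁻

pKa₁ = 2.09, pKa₂ = 7.20, pKa₃ = 12.30. For a polyprotic acid the predominant species crosses at each pKa: below pKa_n the protonated form dominates, above it the deprotonated form does. At pH = 0.9, the predominant species is H₃PO₄.

H₃PO₄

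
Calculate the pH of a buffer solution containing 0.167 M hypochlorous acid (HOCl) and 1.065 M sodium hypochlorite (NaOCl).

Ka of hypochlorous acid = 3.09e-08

pKa = -log(3.09e-08) = 7.51. pH = pKa + log([A⁻]/[HA]) = 7.51 + log(1.065/0.167)

pH = 8.31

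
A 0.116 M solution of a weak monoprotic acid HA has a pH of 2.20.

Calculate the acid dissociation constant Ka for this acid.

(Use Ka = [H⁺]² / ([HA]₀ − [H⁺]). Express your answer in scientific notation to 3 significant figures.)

[H⁺] = 10^(−pH) = 10^(−2.20) = 6.310e-03 M. For HA ⇌ H⁺ + A⁻, Ka = [H⁺][A⁻]/[HA] = [H⁺]² / ([HA]₀ − [H⁺]) = (6.310e-03)² / (0.116 − 6.310e-03) = 3.63e-04.

K_a = 3.63e-04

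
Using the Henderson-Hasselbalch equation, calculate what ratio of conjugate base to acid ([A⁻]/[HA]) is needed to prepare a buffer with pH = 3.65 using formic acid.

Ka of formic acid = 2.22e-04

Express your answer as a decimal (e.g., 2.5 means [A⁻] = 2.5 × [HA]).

pKa = -log(2.22e-04) = 3.6536. pH = pKa + log([A⁻]/[HA]), so log([A⁻]/[HA]) = pH − pKa = 3.65 − 3.6536 = -0.0036. [A⁻]/[HA] = 10^(-0.0036) = 0.992

[A⁻]/[HA] = 0.992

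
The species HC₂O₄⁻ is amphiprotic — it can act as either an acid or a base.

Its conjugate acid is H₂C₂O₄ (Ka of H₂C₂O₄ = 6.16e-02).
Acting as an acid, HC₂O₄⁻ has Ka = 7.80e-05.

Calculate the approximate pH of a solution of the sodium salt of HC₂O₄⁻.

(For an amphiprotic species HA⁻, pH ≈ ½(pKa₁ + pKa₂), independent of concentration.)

pKa₁ = -log(6.16e-02) = 1.21; pKa₂ = -log(7.80e-05) = 4.11. For an amphiprotic species, pH ≈ ½(pKa₁ + pKa₂) = ½(1.21 + 4.11) = 2.66.

pH = 2.66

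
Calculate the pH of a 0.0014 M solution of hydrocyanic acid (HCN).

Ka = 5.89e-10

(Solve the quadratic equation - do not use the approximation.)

x² + Ka×x - Ka×C = 0. Using quadratic formula: [H⁺] = 9.0778e-07

pH = 6.04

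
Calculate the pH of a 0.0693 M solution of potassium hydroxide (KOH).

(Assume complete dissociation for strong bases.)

[OH⁻] = 0.0693 M for strong base. pOH = -log[OH⁻] = 1.16, pH = 14 - pOH

pH = 12.84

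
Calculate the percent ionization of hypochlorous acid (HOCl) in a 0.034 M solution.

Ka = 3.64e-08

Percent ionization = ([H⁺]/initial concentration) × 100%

Using Ka equilibrium: x² + Ka×x - Ka×C = 0. Solving: [H⁺] = 3.5161e-05. Percent = (3.5161e-05/0.034) × 100

Percent ionization = 0.103%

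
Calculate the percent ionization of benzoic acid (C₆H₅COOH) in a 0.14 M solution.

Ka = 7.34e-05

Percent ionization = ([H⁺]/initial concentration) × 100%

Using Ka equilibrium: x² + Ka×x - Ka×C = 0. Solving: [H⁺] = 3.1691e-03. Percent = (3.1691e-03/0.14) × 100

Percent ionization = 2.26%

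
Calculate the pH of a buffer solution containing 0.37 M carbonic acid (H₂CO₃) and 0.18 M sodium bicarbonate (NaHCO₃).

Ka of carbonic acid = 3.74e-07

pKa = -log(3.74e-07) = 6.43. pH = pKa + log([A⁻]/[HA]) = 6.43 + log(0.18/0.37)

pH = 6.11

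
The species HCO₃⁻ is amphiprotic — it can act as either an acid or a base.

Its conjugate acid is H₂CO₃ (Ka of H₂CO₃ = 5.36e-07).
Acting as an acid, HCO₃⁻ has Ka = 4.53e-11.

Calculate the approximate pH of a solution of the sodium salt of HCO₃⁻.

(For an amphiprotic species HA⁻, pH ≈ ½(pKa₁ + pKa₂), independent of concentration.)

pKa₁ = -log(5.36e-07) = 6.27; pKa₂ = -log(4.53e-11) = 10.34. For an amphiprotic species, pH ≈ ½(pKa₁ + pKa₂) = ½(6.27 + 10.34) = 8.31.

pH = 8.31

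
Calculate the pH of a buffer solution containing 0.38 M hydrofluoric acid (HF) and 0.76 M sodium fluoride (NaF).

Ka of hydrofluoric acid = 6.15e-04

pKa = -log(6.15e-04) = 3.21. pH = pKa + log([A⁻]/[HA]) = 3.21 + log(0.76/0.38)

pH = 3.51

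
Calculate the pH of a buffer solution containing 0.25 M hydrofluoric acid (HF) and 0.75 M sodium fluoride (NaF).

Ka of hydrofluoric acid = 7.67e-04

pKa = -log(7.67e-04) = 3.12. pH = pKa + log([A⁻]/[HA]) = 3.12 + log(0.75/0.25)

pH = 3.59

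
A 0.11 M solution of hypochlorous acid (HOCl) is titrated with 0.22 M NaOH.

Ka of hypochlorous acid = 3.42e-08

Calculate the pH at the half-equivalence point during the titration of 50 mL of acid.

At half-equivalence [HA] = [A⁻], so Henderson-Hasselbalch gives pH = pKa = -log(3.42e-08) = 7.47.

pH = pKa = 7.47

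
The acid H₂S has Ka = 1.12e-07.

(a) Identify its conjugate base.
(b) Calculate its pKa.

(a) The conjugate base is formed by removing one H⁺ from H₂S, giving HS⁻. (b) pKa = -log(Ka) = -log(1.12e-07) = 6.95.

Conjugate base: HS⁻; pK_a = 6.95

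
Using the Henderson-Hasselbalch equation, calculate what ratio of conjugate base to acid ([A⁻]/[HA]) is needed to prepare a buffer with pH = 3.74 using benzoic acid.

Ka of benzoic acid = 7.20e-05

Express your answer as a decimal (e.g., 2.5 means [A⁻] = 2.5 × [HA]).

pKa = -log(7.20e-05) = 4.1427. pH = pKa + log([A⁻]/[HA]), so log([A⁻]/[HA]) = pH − pKa = 3.74 − 4.1427 = -0.4027. [A⁻]/[HA] = 10^(-0.4027) = 0.396

[A⁻]/[HA] = 0.396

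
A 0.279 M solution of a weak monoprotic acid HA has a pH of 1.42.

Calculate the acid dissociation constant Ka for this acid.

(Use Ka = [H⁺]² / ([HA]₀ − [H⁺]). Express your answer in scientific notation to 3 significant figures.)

[H⁺] = 10^(−pH) = 10^(−1.42) = 3.802e-02 M. For HA ⇌ H⁺ + A⁻, Ka = [H⁺][A⁻]/[HA] = [H⁺]² / ([HA]₀ − [H⁺]) = (3.802e-02)² / (0.279 − 3.802e-02) = 6.00e-03.

K_a = 6.00e-03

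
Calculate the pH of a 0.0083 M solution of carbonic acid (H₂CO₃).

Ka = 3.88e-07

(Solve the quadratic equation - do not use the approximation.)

x² + Ka×x - Ka×C = 0. Using quadratic formula: [H⁺] = 5.6555e-05

pH = 4.25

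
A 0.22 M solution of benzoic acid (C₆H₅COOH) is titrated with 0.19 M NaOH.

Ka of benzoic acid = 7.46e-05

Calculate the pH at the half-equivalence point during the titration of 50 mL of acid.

At half-equivalence [HA] = [A⁻], so Henderson-Hasselbalch gives pH = pKa = -log(7.46e-05) = 4.13.

pH = pKa = 4.13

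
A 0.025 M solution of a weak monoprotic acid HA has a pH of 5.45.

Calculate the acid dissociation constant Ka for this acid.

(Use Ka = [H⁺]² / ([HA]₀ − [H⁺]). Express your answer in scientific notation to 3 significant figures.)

[H⁺] = 10^(−pH) = 10^(−5.45) = 3.548e-06 M. For HA ⇌ H⁺ + A⁻, Ka = [H⁺][A⁻]/[HA] = [H⁺]² / ([HA]₀ − [H⁺]) = (3.548e-06)² / (0.025 − 3.548e-06) = 5.04e-10.

K_a = 5.04e-10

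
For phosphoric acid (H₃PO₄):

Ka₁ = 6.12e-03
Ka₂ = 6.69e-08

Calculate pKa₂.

pKa₂ = -log(Ka₂) = -log(6.69e-08) = 7.17.

pK_{a2} = 7.17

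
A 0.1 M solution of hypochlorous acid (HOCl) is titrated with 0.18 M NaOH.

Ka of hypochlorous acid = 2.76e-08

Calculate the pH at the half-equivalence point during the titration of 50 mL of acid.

At half-equivalence [HA] = [A⁻], so Henderson-Hasselbalch gives pH = pKa = -log(2.76e-08) = 7.56.

pH = pKa = 7.56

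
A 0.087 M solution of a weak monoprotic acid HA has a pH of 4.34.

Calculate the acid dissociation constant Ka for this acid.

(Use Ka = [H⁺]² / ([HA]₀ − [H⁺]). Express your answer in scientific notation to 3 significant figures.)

[H⁺] = 10^(−pH) = 10^(−4.34) = 4.571e-05 M. For HA ⇌ H⁺ + A⁻, Ka = [H⁺][A⁻]/[HA] = [H⁺]² / ([HA]₀ − [H⁺]) = (4.571e-05)² / (0.087 − 4.571e-05) = 2.40e-08.

K_a = 2.40e-08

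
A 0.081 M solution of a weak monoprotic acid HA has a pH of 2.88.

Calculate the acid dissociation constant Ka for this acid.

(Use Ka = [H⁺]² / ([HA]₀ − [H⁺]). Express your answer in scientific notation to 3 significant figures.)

[H⁺] = 10^(−pH) = 10^(−2.88) = 1.318e-03 M. For HA ⇌ H⁺ + A⁻, Ka = [H⁺][A⁻]/[HA] = [H⁺]² / ([HA]₀ − [H⁺]) = (1.318e-03)² / (0.081 − 1.318e-03) = 2.18e-05.

K_a = 2.18e-05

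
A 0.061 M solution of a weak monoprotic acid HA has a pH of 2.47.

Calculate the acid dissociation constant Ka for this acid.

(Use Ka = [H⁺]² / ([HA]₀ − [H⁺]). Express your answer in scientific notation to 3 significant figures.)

[H⁺] = 10^(−pH) = 10^(−2.47) = 3.388e-03 M. For HA ⇌ H⁺ + A⁻, Ka = [H⁺][A⁻]/[HA] = [H⁺]² / ([HA]₀ − [H⁺]) = (3.388e-03)² / (0.061 − 3.388e-03) = 1.99e-04.

K_a = 1.99e-04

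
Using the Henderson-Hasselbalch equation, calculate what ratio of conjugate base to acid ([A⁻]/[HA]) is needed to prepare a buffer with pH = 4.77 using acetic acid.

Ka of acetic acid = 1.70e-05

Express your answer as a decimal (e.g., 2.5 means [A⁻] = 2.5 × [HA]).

pKa = -log(1.70e-05) = 4.7696. pH = pKa + log([A⁻]/[HA]), so log([A⁻]/[HA]) = pH − pKa = 4.77 − 4.7696 = 0.0004. [A⁻]/[HA] = 10^(0.0004) = 1.00

[A⁻]/[HA] = 1.00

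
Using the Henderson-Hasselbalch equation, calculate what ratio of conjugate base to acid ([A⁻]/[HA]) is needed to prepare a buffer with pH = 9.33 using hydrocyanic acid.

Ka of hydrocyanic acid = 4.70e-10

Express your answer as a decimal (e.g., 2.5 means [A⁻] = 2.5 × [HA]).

pKa = -log(4.70e-10) = 9.3279. pH = pKa + log([A⁻]/[HA]), so log([A⁻]/[HA]) = pH − pKa = 9.33 − 9.3279 = 0.0021. [A⁻]/[HA] = 10^(0.0021) = 1.00

[A⁻]/[HA] = 1.00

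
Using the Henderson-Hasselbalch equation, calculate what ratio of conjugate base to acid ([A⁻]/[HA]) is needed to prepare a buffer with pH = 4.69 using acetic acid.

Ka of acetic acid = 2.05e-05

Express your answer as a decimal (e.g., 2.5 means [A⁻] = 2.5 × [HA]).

pKa = -log(2.05e-05) = 4.6882. pH = pKa + log([A⁻]/[HA]), so log([A⁻]/[HA]) = pH − pKa = 4.69 − 4.6882 = 0.0018. [A⁻]/[HA] = 10^(0.0018) = 1.00

[A⁻]/[HA] = 1.00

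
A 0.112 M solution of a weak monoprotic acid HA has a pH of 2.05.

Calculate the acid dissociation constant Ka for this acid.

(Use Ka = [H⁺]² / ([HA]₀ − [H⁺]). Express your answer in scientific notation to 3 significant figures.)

[H⁺] = 10^(−pH) = 10^(−2.05) = 8.913e-03 M. For HA ⇌ H⁺ + A⁻, Ka = [H⁺][A⁻]/[HA] = [H⁺]² / ([HA]₀ − [H⁺]) = (8.913e-03)² / (0.112 − 8.913e-03) = 7.71e-04.

K_a = 7.71e-04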